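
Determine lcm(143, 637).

7007

143 = 11 · 13; 637 = 7² · 13
max exponents: 7² · 11 · 13 = 7007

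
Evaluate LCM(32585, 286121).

32585 = 5 · 7³ · 19; 286121 = 11 · 19 · 37²
max exponents: 5 · 7³ · 11 · 19 · 37² = 490697515

490697515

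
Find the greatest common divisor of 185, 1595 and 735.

gcd(185, 1595): 1595 = 8·185 + 115; 185 = 1·115 + 70; 115 = 1·70 + 45; 70 = 1·45 + 25; 45 = 1·25 + 20; 25 = 1·20 + 5; 20 = 4·5 + 0 → 5
gcd(5, 735): 735 = 147·5 + 0 → 5

5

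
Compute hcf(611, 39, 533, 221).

gcd(611, 39): 611 = 15·39 + 26; 39 = 1·26 + 13; 26 = 2·13 + 0 → 13
gcd(13, 533): 533 = 41·13 + 0 → 13
gcd(13, 221): 221 = 17·13 + 0 → 13

13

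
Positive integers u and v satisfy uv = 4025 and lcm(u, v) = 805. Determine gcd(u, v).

gcd·lcm = product, so gcd = 4025/805 = 5.

5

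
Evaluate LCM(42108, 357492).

1254439428

42108 = 2² · 3 · 11² · 29; 357492 = 2² · 3 · 31³
max exponents: 2² · 3 · 11² · 29 · 31³ = 1254439428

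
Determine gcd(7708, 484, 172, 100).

gcd(7708, 484): 7708 = 15·484 + 448; 484 = 1·448 + 36; 448 = 12·36 + 16; 36 = 2·16 + 4; 16 = 4·4 + 0 → 4
gcd(4, 172): 172 = 43·4 + 0 → 4
gcd(4, 100): 100 = 25·4 + 0 → 4

4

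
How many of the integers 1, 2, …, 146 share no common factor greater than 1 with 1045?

100

Prime factors of 1045: 5, 11, 19. Count integers ≤ 146 divisible by none of them.
By inclusion–exclusion: 146 − ⌊146/5⌋ − ⌊146/11⌋ − ⌊146/19⌋ + ⌊146/55⌋ + ⌊146/95⌋ + ⌊146/209⌋ − ⌊146/1045⌋ = 100.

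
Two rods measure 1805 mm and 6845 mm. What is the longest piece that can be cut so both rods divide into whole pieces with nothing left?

5

Euclid: 6845 = 3·1805 + 1430; 1805 = 1·1430 + 375; 1430 = 3·375 + 305; 375 = 1·305 + 70; 305 = 4·70 + 25; 70 = 2·25 + 20; 25 = 1·20 + 5; 20 = 4·5 + 0. Last nonzero remainder: 5.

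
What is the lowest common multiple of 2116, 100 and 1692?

22376700

2116 = 2² · 23²; 100 = 2² · 5²; 1692 = 2² · 3² · 47
lcm takes max exponent of each prime: 2² · 3² · 5² · 23² · 47 = 22376700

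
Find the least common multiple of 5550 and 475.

gcd first: 5550 = 11·475 + 325; 475 = 1·325 + 150; 325 = 2·150 + 25; 150 = 6·25 + 0 → gcd = 25
lcm = 5550·475/gcd = 2636250/25 = 105450

105450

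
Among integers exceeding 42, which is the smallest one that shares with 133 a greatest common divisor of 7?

gcd(a, 133) = 7 forces 7 | a; write a = 7s. Then gcd(7s, 7·19) = 7·gcd(s, 19), so need gcd(s, 19) = 1.
7s > 42 gives s ≥ 7. The least s ≥ 7 coprime to 19 is 7, so a = 7·7 = 49.

49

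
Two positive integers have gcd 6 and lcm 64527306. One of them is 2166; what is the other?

178746

a·b = gcd·lcm = 6·64527306 = 387163836, so b = 387163836/2166 = 178746.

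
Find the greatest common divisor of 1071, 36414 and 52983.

63

gcd(1071, 36414): 36414 = 34·1071 + 0 → 1071
gcd(1071, 52983): 52983 = 49·1071 + 504; 1071 = 2·504 + 63; 504 = 8·63 + 0 → 63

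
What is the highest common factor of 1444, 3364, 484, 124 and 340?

1444 = 2² · 19²; 3364 = 2² · 29²; 484 = 2² · 11²; 124 = 2² · 31; 340 = 2² · 5 · 17
gcd takes min exponent of each prime: 2² = 4

4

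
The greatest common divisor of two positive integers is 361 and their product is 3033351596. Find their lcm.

gcd·lcm = product, so lcm = 3033351596/361 = 8402636.

8402636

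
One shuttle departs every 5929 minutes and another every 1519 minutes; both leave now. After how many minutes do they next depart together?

gcd first: 5929 = 3·1519 + 1372; 1519 = 1·1372 + 147; 1372 = 9·147 + 49; 147 = 3·49 + 0 → gcd = 49
lcm = 5929·1519/gcd = 9006151/49 = 183799

183799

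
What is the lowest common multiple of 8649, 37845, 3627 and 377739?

lcm(8649, 37845) = 8649·37845/gcd = 327321405/9 = 36369045
lcm(36369045, 3627) = 36369045·3627/gcd = 131910526215/279 = 472797585
lcm(472797585, 377739) = 472797585·377739/gcd = 178594086960315/9 = 19843787440035

19843787440035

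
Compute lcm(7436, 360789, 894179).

7436 = 2² · 11 · 13²; 360789 = 3 · 11 · 13 · 29²; 894179 = 11 · 13³ · 37
lcm takes max exponent of each prime: 2² · 3 · 11 · 13³ · 29² · 37 = 9024054468

9024054468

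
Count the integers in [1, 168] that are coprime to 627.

Prime factors of 627: 3, 11, 19. Count integers ≤ 168 divisible by none of them.
By inclusion–exclusion: 168 − ⌊168/3⌋ − ⌊168/11⌋ − ⌊168/19⌋ + ⌊168/33⌋ + ⌊168/57⌋ + ⌊168/209⌋ − ⌊168/627⌋ = 96.

96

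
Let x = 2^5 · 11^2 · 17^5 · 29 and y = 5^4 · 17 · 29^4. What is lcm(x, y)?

max exponent per prime: 2^5 · 5^4 · 11^2 · 17^5 · 29^4 = 2430255666737140000

2430255666737140000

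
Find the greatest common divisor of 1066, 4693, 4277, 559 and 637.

13

1066 = 2 · 13 · 41; 4693 = 13 · 19²; 4277 = 7 · 13 · 47; 559 = 13 · 43; 637 = 7² · 13
gcd takes min exponent of each prime: 13 = 13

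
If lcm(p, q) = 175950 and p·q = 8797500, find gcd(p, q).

From gcd × lcm = pq: gcd = 8797500 / 175950 = 50.

50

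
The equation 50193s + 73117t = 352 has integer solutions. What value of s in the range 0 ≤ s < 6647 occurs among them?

4325

gcd(50193, 73117) = 11 (Euclid: 73117 = 1·50193 + 22924; 50193 = 2·22924 + 4345; 22924 = 5·4345 + 1199; 4345 = 3·1199 + 748; 1199 = 1·748 + 451; 748 = 1·451 + 297; 451 = 1·297 + 154; 297 = 1·154 + 143; 154 = 1·143 + 11; 143 = 13·11 + 0), and 11 | 352.
Extended Euclid: 50193·(-488) + 73117·(335) = 11. Scale by 32: s₀ = -15616.
General solution s = s₀ + 6647k; reducing mod 6647 gives s = 4325 (and t = -2969).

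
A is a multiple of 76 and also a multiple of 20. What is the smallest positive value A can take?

380

76 = 2² · 19; 20 = 2² · 5
max exponents: 2² · 5 · 19 = 380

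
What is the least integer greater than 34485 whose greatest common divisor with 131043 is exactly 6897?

41382

131043 = 6897·19. Any t with gcd(t, 131043) = 6897 is a multiple of 6897, say 6897s, with s coprime to 19.
Need s > 34485/6897, so s ≥ 6. First s ≥ 6 with gcd(s, 19) = 1 is s = 6. Thus t = 6897·6 = 41382.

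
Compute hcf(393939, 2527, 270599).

393939 = 3² · 7 · 13² · 37; 2527 = 7 · 19²; 270599 = 7 · 29 · 31 · 43
gcd takes min exponent of each prime: 7 = 7

7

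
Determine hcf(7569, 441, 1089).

gcd(7569, 441): 7569 = 17·441 + 72; 441 = 6·72 + 9; 72 = 8·9 + 0 → 9
gcd(9, 1089): 1089 = 121·9 + 0 → 9

9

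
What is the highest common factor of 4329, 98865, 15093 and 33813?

117

gcd(4329, 98865): 98865 = 22·4329 + 3627; 4329 = 1·3627 + 702; 3627 = 5·702 + 117; 702 = 6·117 + 0 → 117
gcd(117, 15093): 15093 = 129·117 + 0 → 117
gcd(117, 33813): 33813 = 289·117 + 0 → 117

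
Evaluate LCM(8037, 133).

56259

8037 = 3² · 19 · 47; 133 = 7 · 19
max exponents: 3² · 7 · 19 · 47 = 56259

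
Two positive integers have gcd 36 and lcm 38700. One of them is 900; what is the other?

1548

Using pq = gcd(p,q)·lcm(p,q) = 36·38700 = 1393200, we get q = 1393200/900 = 1548.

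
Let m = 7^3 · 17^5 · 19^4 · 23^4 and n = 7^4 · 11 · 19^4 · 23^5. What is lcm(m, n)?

max exponent per prime: 7^4 · 11 · 17^5 · 19^4 · 23^5 = 31454518104134970764381

31454518104134970764381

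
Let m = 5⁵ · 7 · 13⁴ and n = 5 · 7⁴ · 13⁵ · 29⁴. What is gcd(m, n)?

min exponent per shared prime: 5 · 7 · 13⁴ = 999635

999635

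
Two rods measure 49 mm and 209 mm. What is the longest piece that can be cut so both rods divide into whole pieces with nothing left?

1

Euclid: 209 = 4·49 + 13; 49 = 3·13 + 10; 13 = 1·10 + 3; 10 = 3·3 + 1; 3 = 3·1 + 0. Last nonzero remainder: 1.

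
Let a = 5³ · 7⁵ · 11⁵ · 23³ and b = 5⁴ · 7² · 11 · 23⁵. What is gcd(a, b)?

min exponent per shared prime: 5³ · 7² · 11 · 23³ = 819751625

819751625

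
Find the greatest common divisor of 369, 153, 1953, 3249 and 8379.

gcd(369, 153): 369 = 2·153 + 63; 153 = 2·63 + 27; 63 = 2·27 + 9; 27 = 3·9 + 0 → 9
gcd(9, 1953): 1953 = 217·9 + 0 → 9
gcd(9, 3249): 3249 = 361·9 + 0 → 9
gcd(9, 8379): 8379 = 931·9 + 0 → 9

9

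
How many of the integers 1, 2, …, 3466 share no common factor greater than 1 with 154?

Prime factors of 154: 2, 7, 11. Count integers ≤ 3466 divisible by none of them.
By inclusion–exclusion: 3466 − ⌊3466/2⌋ − ⌊3466/7⌋ − ⌊3466/11⌋ + ⌊3466/14⌋ + ⌊3466/22⌋ + ⌊3466/77⌋ − ⌊3466/154⌋ = 1350.

1350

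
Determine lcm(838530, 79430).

838530 = 2 · 3² · 5 · 7 · 11³; 79430 = 2 · 5 · 13² · 47
max exponents: 2 · 3² · 5 · 7 · 11³ · 13² · 47 = 6660443790

6660443790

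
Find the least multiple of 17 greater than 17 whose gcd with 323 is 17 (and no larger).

323 = 17·19. Any m with gcd(m, 323) = 17 is a multiple of 17, say 17s, with s coprime to 19.
Need s > 17/17, so s ≥ 2. First s ≥ 2 with gcd(s, 19) = 1 is s = 2. Thus m = 17·2 = 34.

34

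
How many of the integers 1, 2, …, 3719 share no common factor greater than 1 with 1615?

2654

1615 = 5·17·19. Inclusion–exclusion on these primes:
3719 − ⌊3719/5⌋ − ⌊3719/17⌋ − ⌊3719/19⌋ + ⌊3719/85⌋ + ⌊3719/95⌋ + ⌊3719/323⌋ − ⌊3719/1615⌋ = 2654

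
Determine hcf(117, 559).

13

117 = 3² · 13
559 = 13 · 43
Common: 13 = 13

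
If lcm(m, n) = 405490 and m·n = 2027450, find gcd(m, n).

5

gcd·lcm = product, so gcd = 2027450/405490 = 5.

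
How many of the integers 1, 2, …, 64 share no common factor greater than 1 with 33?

39

33 = 3·11. Inclusion–exclusion on these primes:
64 − ⌊64/3⌋ − ⌊64/11⌋ + ⌊64/33⌋ = 39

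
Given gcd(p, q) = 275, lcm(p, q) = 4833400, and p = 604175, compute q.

2200

Using pq = gcd(p,q)·lcm(p,q) = 275·4833400 = 1329185000, we get q = 1329185000/604175 = 2200.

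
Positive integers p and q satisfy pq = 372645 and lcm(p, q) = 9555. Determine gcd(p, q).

From gcd × lcm = pq: gcd = 372645 / 9555 = 39.

39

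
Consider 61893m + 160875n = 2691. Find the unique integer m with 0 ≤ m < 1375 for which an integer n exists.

gcd(61893, 160875) = 117 (Euclid: 160875 = 2·61893 + 37089; 61893 = 1·37089 + 24804; 37089 = 1·24804 + 12285; 24804 = 2·12285 + 234; 12285 = 52·234 + 117; 234 = 2·117 + 0), and 117 | 2691.
Extended Euclid: 61893·(-681) + 160875·(262) = 117. Scale by 23: m₀ = -15663.
General solution m = m₀ + 1375t; reducing mod 1375 gives m = 837 (and n = -322).

837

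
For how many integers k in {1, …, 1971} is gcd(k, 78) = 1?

606

78 = 2·3·13. Inclusion–exclusion on these primes:
1971 − ⌊1971/2⌋ − ⌊1971/3⌋ − ⌊1971/13⌋ + ⌊1971/6⌋ + ⌊1971/26⌋ + ⌊1971/39⌋ − ⌊1971/78⌋ = 606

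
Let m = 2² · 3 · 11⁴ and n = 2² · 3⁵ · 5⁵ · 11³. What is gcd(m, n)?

15972

min exponent per shared prime: 2² · 3 · 11³ = 15972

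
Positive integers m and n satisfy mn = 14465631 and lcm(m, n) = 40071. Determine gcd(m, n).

361

gcd·lcm = product, so gcd = 14465631/40071 = 361.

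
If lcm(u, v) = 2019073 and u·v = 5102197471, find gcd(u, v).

From gcd × lcm = uv: gcd = 5102197471 / 2019073 = 2527.

2527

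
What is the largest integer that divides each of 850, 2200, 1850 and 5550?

50

850 = 2 · 5² · 17; 2200 = 2³ · 5² · 11; 1850 = 2 · 5² · 37; 5550 = 2 · 3 · 5² · 37
gcd takes min exponent of each prime: 2 · 5² = 50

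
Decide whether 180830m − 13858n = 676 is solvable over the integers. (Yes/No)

By Bézout, 180830m − 13858n = 676 has integer solutions iff gcd(180830, 13858) | 676.
Euclid: 180830 = 13·13858 + 676; 13858 = 20·676 + 338; 676 = 2·338 + 0. gcd = 338; 676 mod 338 = 0. Yes.

Yes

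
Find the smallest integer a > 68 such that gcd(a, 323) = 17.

85

Multiples of 17 above 68: 17·5, 17·6, … . Need the cofactor coprime to 323/17 = 19.
Checking s = 5, 6, … the first with gcd(s, 19) = 1 is s = 5, giving 85.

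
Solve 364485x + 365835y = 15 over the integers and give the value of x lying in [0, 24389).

Euclid: 365835 = 1·364485 + 1350; 364485 = 269·1350 + 1335; 1350 = 1·1335 + 15; 1335 = 89·15 + 0 → gcd = 15; 15 = 15·1.
Back-substitution yields 364485·(-271) + 365835·(270) = 15, so one solution is x = -271·1 = -271, y = 270·1 = 270.
Solutions in x differ by 365835/15 = 24389; the one in [0, 24389) is -271 mod 24389 = 24118.

24118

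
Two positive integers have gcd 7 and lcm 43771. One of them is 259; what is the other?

p·q = gcd·lcm = 7·43771 = 306397, so q = 306397/259 = 1183.

1183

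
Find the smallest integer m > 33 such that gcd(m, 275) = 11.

44

gcd(m, 275) = 11 forces 11 | m; write m = 11s. Then gcd(11s, 11·25) = 11·gcd(s, 25), so need gcd(s, 25) = 1.
11s > 33 gives s ≥ 4. The least s ≥ 4 coprime to 25 is 4, so m = 11·4 = 44.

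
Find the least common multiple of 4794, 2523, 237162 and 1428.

56444556

4794 = 2 · 3 · 17 · 47; 2523 = 3 · 29²; 237162 = 2 · 3 · 29² · 47; 1428 = 2² · 3 · 7 · 17
lcm takes max exponent of each prime: 2² · 3 · 7 · 17 · 29² · 47 = 56444556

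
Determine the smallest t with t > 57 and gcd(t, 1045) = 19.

gcd(t, 1045) = 19 forces 19 | t; write t = 19s. Then gcd(19s, 19·55) = 19·gcd(s, 55), so need gcd(s, 55) = 1.
19s > 57 gives s ≥ 4. The least s ≥ 4 coprime to 55 is 4, so t = 19·4 = 76.

76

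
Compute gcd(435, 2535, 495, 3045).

15

gcd(435, 2535): 2535 = 5·435 + 360; 435 = 1·360 + 75; 360 = 4·75 + 60; 75 = 1·60 + 15; 60 = 4·15 + 0 → 15
gcd(15, 495): 495 = 33·15 + 0 → 15
gcd(15, 3045): 3045 = 203·15 + 0 → 15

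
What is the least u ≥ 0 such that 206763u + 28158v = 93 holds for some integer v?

1455

Reduce mod 28158: 206763u ≡ 93 (mod 28158). With g = gcd(206763, 28158) = 3 dividing 93, divide through: 68921u ≡ 31 (mod 9386).
Since gcd(68921, 9386) = 1, u ≡ 31·(68921)⁻¹ ≡ 1455 (mod 9386). Smallest non-negative: 1455.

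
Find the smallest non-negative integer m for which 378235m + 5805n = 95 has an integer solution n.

Euclid: 378235 = 65·5805 + 910; 5805 = 6·910 + 345; 910 = 2·345 + 220; 345 = 1·220 + 125; 220 = 1·125 + 95; 125 = 1·95 + 30; 95 = 3·30 + 5; 30 = 6·5 + 0 → gcd = 5; 95 = 5·19.
Back-substitution yields 378235·(185) + 5805·(-12054) = 5, so one solution is m = 185·19 = 3515, n = -12054·19 = -229026.
Solutions in m differ by 5805/5 = 1161; the one in [0, 1161) is 3515 mod 1161 = 32.

32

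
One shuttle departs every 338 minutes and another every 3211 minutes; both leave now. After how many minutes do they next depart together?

338 = 2 · 13²; 3211 = 13² · 19
max exponents: 2 · 13² · 19 = 6422

6422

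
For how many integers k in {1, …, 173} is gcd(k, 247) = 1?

151

Prime factors of 247: 13, 19. Count integers ≤ 173 divisible by none of them.
By inclusion–exclusion: 173 − ⌊173/13⌋ − ⌊173/19⌋ + ⌊173/247⌋ = 151.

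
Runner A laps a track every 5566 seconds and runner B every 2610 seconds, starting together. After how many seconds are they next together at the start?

7263630

5566 = 2 · 11² · 23; 2610 = 2 · 3² · 5 · 29
max exponents: 2 · 3² · 5 · 11² · 23 · 29 = 7263630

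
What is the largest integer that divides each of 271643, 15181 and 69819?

271643 = 17 · 19 · 29²; 15181 = 17 · 19 · 47; 69819 = 3 · 17 · 37²
gcd takes min exponent of each prime: 17 = 17

17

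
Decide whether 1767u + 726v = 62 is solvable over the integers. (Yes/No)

By Bézout, 1767u + 726v = 62 has integer solutions iff gcd(1767, 726) | 62.
Euclid: 1767 = 2·726 + 315; 726 = 2·315 + 96; 315 = 3·96 + 27; 96 = 3·27 + 15; 27 = 1·15 + 12; 15 = 1·12 + 3; 12 = 4·3 + 0. gcd = 3; 62 mod 3 = 2. No.

No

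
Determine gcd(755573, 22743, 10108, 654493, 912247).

2527

gcd(755573, 22743): 755573 = 33·22743 + 5054; 22743 = 4·5054 + 2527; 5054 = 2·2527 + 0 → 2527
gcd(2527, 10108): 10108 = 4·2527 + 0 → 2527
gcd(2527, 654493): 654493 = 259·2527 + 0 → 2527
gcd(2527, 912247): 912247 = 361·2527 + 0 → 2527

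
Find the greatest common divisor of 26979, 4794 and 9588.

51

26979 = 3 · 17 · 23²; 4794 = 2 · 3 · 17 · 47; 9588 = 2² · 3 · 17 · 47
gcd takes min exponent of each prime: 3 · 17 = 51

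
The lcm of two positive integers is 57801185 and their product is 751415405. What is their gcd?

From gcd × lcm = uv: gcd = 751415405 / 57801185 = 13.

13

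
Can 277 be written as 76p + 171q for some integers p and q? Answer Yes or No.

No

gcd(76, 171): 171 = 2·76 + 19; 76 = 4·19 + 0 → 19
19 does not divide 277, so a solution does not exist.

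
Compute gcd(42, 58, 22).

2

42 = 2 · 3 · 7; 58 = 2 · 29; 22 = 2 · 11
gcd takes min exponent of each prime: 2 = 2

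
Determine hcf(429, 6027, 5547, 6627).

429 = 3 · 11 · 13; 6027 = 3 · 7² · 41; 5547 = 3 · 43²; 6627 = 3 · 47²
gcd takes min exponent of each prime: 3 = 3

3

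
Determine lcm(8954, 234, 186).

lcm(8954, 234) = 8954·234/gcd = 2095236/2 = 1047618
lcm(1047618, 186) = 1047618·186/gcd = 194856948/6 = 32476158

32476158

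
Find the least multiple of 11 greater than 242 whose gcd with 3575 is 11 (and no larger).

gcd(t, 3575) = 11 forces 11 | t; write t = 11s. Then gcd(11s, 11·325) = 11·gcd(s, 325), so need gcd(s, 325) = 1.
11s > 242 gives s ≥ 23. The least s ≥ 23 coprime to 325 is 23, so t = 11·23 = 253.

253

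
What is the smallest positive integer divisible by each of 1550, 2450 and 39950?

lcm(1550, 2450) = 1550·2450/gcd = 3797500/50 = 75950
lcm(75950, 39950) = 75950·39950/gcd = 3034202500/50 = 60684050

60684050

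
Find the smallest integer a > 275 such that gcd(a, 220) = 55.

385

gcd(a, 220) = 55 forces 55 | a; write a = 55s. Then gcd(55s, 55·4) = 55·gcd(s, 4), so need gcd(s, 4) = 1.
55s > 275 gives s ≥ 6. The least s ≥ 6 coprime to 4 is 7, so a = 55·7 = 385.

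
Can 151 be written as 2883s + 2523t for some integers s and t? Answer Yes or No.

No

gcd(2883, 2523): 2883 = 1·2523 + 360; 2523 = 7·360 + 3; 360 = 120·3 + 0 → 3
3 does not divide 151, so a solution does not exist.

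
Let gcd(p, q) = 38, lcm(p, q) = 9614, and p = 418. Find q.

874

Using pq = gcd(p,q)·lcm(p,q) = 38·9614 = 365332, we get q = 365332/418 = 874.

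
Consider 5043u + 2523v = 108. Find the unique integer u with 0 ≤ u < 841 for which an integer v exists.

805

Euclid: 5043 = 1·2523 + 2520; 2523 = 1·2520 + 3; 2520 = 840·3 + 0 → gcd = 3; 108 = 3·36.
Back-substitution yields 5043·(-1) + 2523·(2) = 3, so one solution is u = -1·36 = -36, v = 2·36 = 72.
Solutions in u differ by 2523/3 = 841; the one in [0, 841) is -36 mod 841 = 805.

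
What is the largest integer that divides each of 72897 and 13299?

Euclid: 72897 = 5·13299 + 6402; 13299 = 2·6402 + 495; 6402 = 12·495 + 462; 495 = 1·462 + 33; 462 = 14·33 + 0. Last nonzero remainder: 33.

33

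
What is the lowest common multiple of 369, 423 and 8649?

16666623

369 = 3² · 41; 423 = 3² · 47; 8649 = 3² · 31²
lcm takes max exponent of each prime: 3² · 31² · 41 · 47 = 16666623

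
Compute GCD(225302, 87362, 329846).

242

225302 = 2 · 7² · 11² · 19; 87362 = 2 · 11² · 19²; 329846 = 2 · 11² · 29 · 47
gcd takes min exponent of each prime: 2 · 11² = 242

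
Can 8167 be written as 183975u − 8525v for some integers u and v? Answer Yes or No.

No

By Bézout, 183975u − 8525v = 8167 has integer solutions iff gcd(183975, 8525) | 8167.
Euclid: 183975 = 21·8525 + 4950; 8525 = 1·4950 + 3575; 4950 = 1·3575 + 1375; 3575 = 2·1375 + 825; 1375 = 1·825 + 550; 825 = 1·550 + 275; 550 = 2·275 + 0. gcd = 275; 8167 mod 275 = 192. No.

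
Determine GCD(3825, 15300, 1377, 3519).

153

3825 = 3² · 5² · 17; 15300 = 2² · 3² · 5² · 17; 1377 = 3⁴ · 17; 3519 = 3² · 17 · 23
gcd takes min exponent of each prime: 3² · 17 = 153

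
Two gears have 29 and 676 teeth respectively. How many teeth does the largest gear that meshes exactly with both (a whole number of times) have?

1

Euclid: 676 = 23·29 + 9; 29 = 3·9 + 2; 9 = 4·2 + 1; 2 = 2·1 + 0. Last nonzero remainder: 1.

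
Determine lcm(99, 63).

99 = 3² · 11; 63 = 3² · 7
max exponents: 3² · 7 · 11 = 693

693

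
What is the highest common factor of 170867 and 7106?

323

170867 = 17 · 19 · 23²
7106 = 2 · 11 · 17 · 19
Common: 17 · 19 = 323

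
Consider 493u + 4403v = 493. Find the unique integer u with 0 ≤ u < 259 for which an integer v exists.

Reduce mod 4403: 493u ≡ 493 (mod 4403). With g = gcd(493, 4403) = 17 dividing 493, divide through: 29u ≡ 29 (mod 259).
Since gcd(29, 259) = 1, u ≡ 29·(29)⁻¹ ≡ 1 (mod 259). Smallest non-negative: 1.

1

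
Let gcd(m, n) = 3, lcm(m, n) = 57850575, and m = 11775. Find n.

14739

Using mn = gcd(m,n)·lcm(m,n) = 3·57850575 = 173551725, we get n = 173551725/11775 = 14739.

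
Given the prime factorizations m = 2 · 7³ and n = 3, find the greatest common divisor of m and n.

min exponent per shared prime: (none) = 1

1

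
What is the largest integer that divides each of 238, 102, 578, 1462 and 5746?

gcd(238, 102): 238 = 2·102 + 34; 102 = 3·34 + 0 → 34
gcd(34, 578): 578 = 17·34 + 0 → 34
gcd(34, 1462): 1462 = 43·34 + 0 → 34
gcd(34, 5746): 5746 = 169·34 + 0 → 34

34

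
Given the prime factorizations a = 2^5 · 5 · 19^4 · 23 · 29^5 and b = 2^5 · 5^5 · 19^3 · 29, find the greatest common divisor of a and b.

min exponent per shared prime: 2^5 · 5 · 19^3 · 29 = 31825760

31825760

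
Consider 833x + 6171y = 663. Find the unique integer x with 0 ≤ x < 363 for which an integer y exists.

gcd(833, 6171) = 17 (Euclid: 6171 = 7·833 + 340; 833 = 2·340 + 153; 340 = 2·153 + 34; 153 = 4·34 + 17; 34 = 2·17 + 0), and 17 | 663.
Extended Euclid: 833·(163) + 6171·(-22) = 17. Scale by 39: x₀ = 6357.
General solution x = x₀ + 363t; reducing mod 363 gives x = 186 (and y = -25).

186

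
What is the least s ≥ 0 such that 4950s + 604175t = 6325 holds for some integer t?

1588

gcd(4950, 604175) = 275 (Euclid: 604175 = 122·4950 + 275; 4950 = 18·275 + 0), and 275 | 6325.
Extended Euclid: 4950·(-122) + 604175·(1) = 275. Scale by 23: s₀ = -2806.
General solution s = s₀ + 2197k; reducing mod 2197 gives s = 1588 (and t = -13).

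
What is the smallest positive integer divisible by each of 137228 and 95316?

19349148

gcd first: 137228 = 1·95316 + 41912; 95316 = 2·41912 + 11492; 41912 = 3·11492 + 7436; 11492 = 1·7436 + 4056; 7436 = 1·4056 + 3380; 4056 = 1·3380 + 676; 3380 = 5·676 + 0 → gcd = 676
lcm = 137228·95316/gcd = 13080024048/676 = 19349148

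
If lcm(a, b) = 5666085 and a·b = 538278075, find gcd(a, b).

From gcd × lcm = ab: gcd = 538278075 / 5666085 = 95.

95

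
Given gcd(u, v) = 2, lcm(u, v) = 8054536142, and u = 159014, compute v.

Using uv = gcd(u,v)·lcm(u,v) = 2·8054536142 = 16109072284, we get v = 16109072284/159014 = 101306.

101306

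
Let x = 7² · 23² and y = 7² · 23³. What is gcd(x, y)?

25921

min exponent per shared prime: 7² · 23² = 25921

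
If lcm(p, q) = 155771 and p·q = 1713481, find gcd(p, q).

gcd·lcm = product, so gcd = 1713481/155771 = 11.

11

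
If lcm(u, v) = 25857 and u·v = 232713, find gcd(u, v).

9

From gcd × lcm = uv: gcd = 232713 / 25857 = 9.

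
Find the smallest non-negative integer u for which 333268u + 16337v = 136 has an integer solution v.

gcd(333268, 16337) = 17 (Euclid: 333268 = 20·16337 + 6528; 16337 = 2·6528 + 3281; 6528 = 1·3281 + 3247; 3281 = 1·3247 + 34; 3247 = 95·34 + 17; 34 = 2·17 + 0), and 17 | 136.
Extended Euclid: 333268·(478) + 16337·(-9751) = 17. Scale by 8: u₀ = 3824.
General solution u = u₀ + 961t; reducing mod 961 gives u = 941 (and v = -19196).

941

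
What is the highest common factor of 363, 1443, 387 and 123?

3

gcd(363, 1443): 1443 = 3·363 + 354; 363 = 1·354 + 9; 354 = 39·9 + 3; 9 = 3·3 + 0 → 3
gcd(3, 387): 387 = 129·3 + 0 → 3
gcd(3, 123): 123 = 41·3 + 0 → 3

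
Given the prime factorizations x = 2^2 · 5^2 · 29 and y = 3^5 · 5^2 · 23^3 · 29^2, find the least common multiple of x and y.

max exponent per prime: 2^2 · 3^5 · 5^2 · 23^3 · 29^2 = 248648462100

248648462100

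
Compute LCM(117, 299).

2691

117 = 3² · 13; 299 = 13 · 23
max exponents: 3² · 13 · 23 = 2691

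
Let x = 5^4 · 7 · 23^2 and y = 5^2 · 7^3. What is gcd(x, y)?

min exponent per shared prime: 5^2 · 7 = 175

175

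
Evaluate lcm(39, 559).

1677

gcd first: 559 = 14·39 + 13; 39 = 3·13 + 0 → gcd = 13
lcm = 39·559/gcd = 21801/13 = 1677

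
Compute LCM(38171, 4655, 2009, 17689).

3626245

38171 = 7² · 19 · 41; 4655 = 5 · 7² · 19; 2009 = 7² · 41; 17689 = 7² · 19²
lcm takes max exponent of each prime: 5 · 7² · 19² · 41 = 3626245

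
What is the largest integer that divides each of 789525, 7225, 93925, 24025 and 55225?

gcd(789525, 7225): 789525 = 109·7225 + 2000; 7225 = 3·2000 + 1225; 2000 = 1·1225 + 775; 1225 = 1·775 + 450; 775 = 1·450 + 325; 450 = 1·325 + 125; 325 = 2·125 + 75; 125 = 1·75 + 50; 75 = 1·50 + 25; 50 = 2·25 + 0 → 25
gcd(25, 93925): 93925 = 3757·25 + 0 → 25
gcd(25, 24025): 24025 = 961·25 + 0 → 25
gcd(25, 55225): 55225 = 2209·25 + 0 → 25

25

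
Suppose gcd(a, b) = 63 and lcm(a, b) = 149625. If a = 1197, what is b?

a·b = gcd·lcm = 63·149625 = 9426375, so b = 9426375/1197 = 7875.

7875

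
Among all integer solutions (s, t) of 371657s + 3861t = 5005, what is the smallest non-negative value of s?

5

Euclid: 371657 = 96·3861 + 1001; 3861 = 3·1001 + 858; 1001 = 1·858 + 143; 858 = 6·143 + 0 → gcd = 143; 5005 = 143·35.
Back-substitution yields 371657·(4) + 3861·(-385) = 143, so one solution is s = 4·35 = 140, t = -385·35 = -13475.
Solutions in s differ by 3861/143 = 27; the one in [0, 27) is 140 mod 27 = 5.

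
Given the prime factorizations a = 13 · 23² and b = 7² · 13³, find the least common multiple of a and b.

56948437

max exponent per prime: 7² · 13³ · 23² = 56948437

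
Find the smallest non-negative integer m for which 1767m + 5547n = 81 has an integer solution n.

1149

Euclid: 5547 = 3·1767 + 246; 1767 = 7·246 + 45; 246 = 5·45 + 21; 45 = 2·21 + 3; 21 = 7·3 + 0 → gcd = 3; 81 = 3·27.
Back-substitution yields 1767·(248) + 5547·(-79) = 3, so one solution is m = 248·27 = 6696, n = -79·27 = -2133.
Solutions in m differ by 5547/3 = 1849; the one in [0, 1849) is 6696 mod 1849 = 1149.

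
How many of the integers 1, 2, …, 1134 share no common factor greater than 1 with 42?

324

Prime factors of 42: 2, 3, 7. Count integers ≤ 1134 divisible by none of them.
By inclusion–exclusion: 1134 − ⌊1134/2⌋ − ⌊1134/3⌋ − ⌊1134/7⌋ + ⌊1134/6⌋ + ⌊1134/14⌋ + ⌊1134/21⌋ − ⌊1134/42⌋ = 324.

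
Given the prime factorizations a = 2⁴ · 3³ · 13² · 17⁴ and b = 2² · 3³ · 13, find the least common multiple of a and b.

max exponent per prime: 2⁴ · 3³ · 13² · 17⁴ = 6097701168

6097701168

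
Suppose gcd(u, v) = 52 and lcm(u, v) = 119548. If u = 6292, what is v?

988

u·v = gcd·lcm = 52·119548 = 6216496, so v = 6216496/6292 = 988.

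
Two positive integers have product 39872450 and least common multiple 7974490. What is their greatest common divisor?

5

From gcd × lcm = uv: gcd = 39872450 / 7974490 = 5.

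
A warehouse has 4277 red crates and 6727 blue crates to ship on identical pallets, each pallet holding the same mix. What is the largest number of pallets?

Euclid: 6727 = 1·4277 + 2450; 4277 = 1·2450 + 1827; 2450 = 1·1827 + 623; 1827 = 2·623 + 581; 623 = 1·581 + 42; 581 = 13·42 + 35; 42 = 1·35 + 7; 35 = 5·7 + 0. Last nonzero remainder: 7.

7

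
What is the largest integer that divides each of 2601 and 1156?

2601 = 3² · 17²
1156 = 2² · 17²
Common: 17² = 289

289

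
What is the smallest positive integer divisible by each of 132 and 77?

132 = 2² · 3 · 11; 77 = 7 · 11
max exponents: 2² · 3 · 7 · 11 = 924

924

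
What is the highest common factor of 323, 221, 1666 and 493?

323 = 17 · 19; 221 = 13 · 17; 1666 = 2 · 7² · 17; 493 = 17 · 29
gcd takes min exponent of each prime: 17 = 17

17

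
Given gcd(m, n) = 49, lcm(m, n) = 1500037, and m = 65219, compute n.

Using mn = gcd(m,n)·lcm(m,n) = 49·1500037 = 73501813, we get n = 73501813/65219 = 1127.

1127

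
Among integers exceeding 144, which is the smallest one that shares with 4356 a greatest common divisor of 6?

gcd(m, 4356) = 6 forces 6 | m; write m = 6s. Then gcd(6s, 6·726) = 6·gcd(s, 726), so need gcd(s, 726) = 1.
6s > 144 gives s ≥ 25. The least s ≥ 25 coprime to 726 is 25, so m = 6·25 = 150.

150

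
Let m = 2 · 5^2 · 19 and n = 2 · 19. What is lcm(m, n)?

950

max exponent per prime: 2 · 5^2 · 19 = 950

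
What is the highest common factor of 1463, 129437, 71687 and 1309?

gcd(1463, 129437): 129437 = 88·1463 + 693; 1463 = 2·693 + 77; 693 = 9·77 + 0 → 77
gcd(77, 71687): 71687 = 931·77 + 0 → 77
gcd(77, 1309): 1309 = 17·77 + 0 → 77

77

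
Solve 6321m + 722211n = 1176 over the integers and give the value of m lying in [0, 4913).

1257

Euclid: 722211 = 114·6321 + 1617; 6321 = 3·1617 + 1470; 1617 = 1·1470 + 147; 1470 = 10·147 + 0 → gcd = 147; 1176 = 147·8.
Back-substitution yields 6321·(-457) + 722211·(4) = 147, so one solution is m = -457·8 = -3656, n = 4·8 = 32.
Solutions in m differ by 722211/147 = 4913; the one in [0, 4913) is -3656 mod 4913 = 1257.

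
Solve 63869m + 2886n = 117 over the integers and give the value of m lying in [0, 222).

Reduce mod 2886: 63869m ≡ 117 (mod 2886). With g = gcd(63869, 2886) = 13 dividing 117, divide through: 4913m ≡ 9 (mod 222).
Since gcd(4913, 222) = 1, m ≡ 9·(4913)⁻¹ ≡ 207 (mod 222). Smallest non-negative: 207.

207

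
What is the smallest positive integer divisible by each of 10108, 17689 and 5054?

70756

10108 = 2² · 7 · 19²; 17689 = 7² · 19²; 5054 = 2 · 7 · 19²
lcm takes max exponent of each prime: 2² · 7² · 19² = 70756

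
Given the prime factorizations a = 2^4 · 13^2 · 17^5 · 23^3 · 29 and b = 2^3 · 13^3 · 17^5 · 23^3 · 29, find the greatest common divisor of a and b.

min exponent per shared prime: 2^3 · 13^2 · 17^5 · 23^3 · 29 = 677333887865752

677333887865752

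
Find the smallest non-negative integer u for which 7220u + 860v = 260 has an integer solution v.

21

Euclid: 7220 = 8·860 + 340; 860 = 2·340 + 180; 340 = 1·180 + 160; 180 = 1·160 + 20; 160 = 8·20 + 0 → gcd = 20; 260 = 20·13.
Back-substitution yields 7220·(-5) + 860·(42) = 20, so one solution is u = -5·13 = -65, v = 42·13 = 546.
Solutions in u differ by 860/20 = 43; the one in [0, 43) is -65 mod 43 = 21.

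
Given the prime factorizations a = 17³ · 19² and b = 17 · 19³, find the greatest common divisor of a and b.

6137

min exponent per shared prime: 17 · 19² = 6137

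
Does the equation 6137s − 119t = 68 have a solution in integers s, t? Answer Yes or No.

By Bézout, 6137s − 119t = 68 has integer solutions iff gcd(6137, 119) | 68.
Euclid: 6137 = 51·119 + 68; 119 = 1·68 + 51; 68 = 1·51 + 17; 51 = 3·17 + 0. gcd = 17; 68 mod 17 = 0. Yes.

Yes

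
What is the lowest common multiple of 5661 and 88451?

5661 = 3² · 17 · 37; 88451 = 11² · 17 · 43
max exponents: 3² · 11² · 17 · 37 · 43 = 29454183

29454183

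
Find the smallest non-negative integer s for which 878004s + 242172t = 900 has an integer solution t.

6038

gcd(878004, 242172) = 36 (Euclid: 878004 = 3·242172 + 151488; 242172 = 1·151488 + 90684; 151488 = 1·90684 + 60804; 90684 = 1·60804 + 29880; 60804 = 2·29880 + 1044; 29880 = 28·1044 + 648; 1044 = 1·648 + 396; 648 = 1·396 + 252; 396 = 1·252 + 144; 252 = 1·144 + 108; 144 = 1·108 + 36; 108 = 3·36 + 0), and 36 | 900.
Extended Euclid: 878004·(1856) + 242172·(-6729) = 36. Scale by 25: s₀ = 46400.
General solution s = s₀ + 6727k; reducing mod 6727 gives s = 6038 (and t = -21891).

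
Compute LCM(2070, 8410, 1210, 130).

2738388510

lcm(2070, 8410) = 2070·8410/gcd = 17408700/10 = 1740870
lcm(1740870, 1210) = 1740870·1210/gcd = 2106452700/10 = 210645270
lcm(210645270, 130) = 210645270·130/gcd = 27383885100/10 = 2738388510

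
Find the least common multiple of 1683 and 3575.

546975

gcd first: 3575 = 2·1683 + 209; 1683 = 8·209 + 11; 209 = 19·11 + 0 → gcd = 11
lcm = 1683·3575/gcd = 6016725/11 = 546975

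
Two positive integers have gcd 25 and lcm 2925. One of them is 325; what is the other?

225

Using pq = gcd(p,q)·lcm(p,q) = 25·2925 = 73125, we get q = 73125/325 = 225.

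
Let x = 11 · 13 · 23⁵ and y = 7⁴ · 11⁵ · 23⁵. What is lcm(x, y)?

32354755199776009

max exponent per prime: 7⁴ · 11⁵ · 13 · 23⁵ = 32354755199776009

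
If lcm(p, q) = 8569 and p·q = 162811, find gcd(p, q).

gcd·lcm = product, so gcd = 162811/8569 = 19.

19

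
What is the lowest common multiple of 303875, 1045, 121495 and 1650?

76523625750

lcm(303875, 1045) = 303875·1045/gcd = 317549375/55 = 5773625
lcm(5773625, 121495) = 5773625·121495/gcd = 701466569375/55 = 12753937625
lcm(12753937625, 1650) = 12753937625·1650/gcd = 21043997081250/275 = 76523625750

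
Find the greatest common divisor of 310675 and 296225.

7225

310675 = 5² · 17² · 43
296225 = 5² · 17² · 41
Common: 5² · 17² = 7225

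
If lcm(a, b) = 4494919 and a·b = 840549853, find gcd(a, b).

From gcd × lcm = ab: gcd = 840549853 / 4494919 = 187.

187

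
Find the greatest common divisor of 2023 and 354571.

7

2023 = 7 · 17²
354571 = 7 · 37³
Common: 7 = 7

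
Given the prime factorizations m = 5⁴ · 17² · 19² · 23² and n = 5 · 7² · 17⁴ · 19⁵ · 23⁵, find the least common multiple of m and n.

40764204134737834533125

max exponent per prime: 5⁴ · 7² · 17⁴ · 19⁵ · 23⁵ = 40764204134737834533125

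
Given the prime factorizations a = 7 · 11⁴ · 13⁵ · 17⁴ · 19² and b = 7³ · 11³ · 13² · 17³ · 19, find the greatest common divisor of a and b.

min exponent per shared prime: 7 · 11³ · 13² · 17³ · 19 = 146981665831

146981665831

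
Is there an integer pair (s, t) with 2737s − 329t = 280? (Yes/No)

Yes

gcd(2737, 329): 2737 = 8·329 + 105; 329 = 3·105 + 14; 105 = 7·14 + 7; 14 = 2·7 + 0 → 7
7 divides 280, so a solution exists.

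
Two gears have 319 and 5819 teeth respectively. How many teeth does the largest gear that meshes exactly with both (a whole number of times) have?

11

319 = 11 · 29
5819 = 11 · 23²
Common: 11 = 11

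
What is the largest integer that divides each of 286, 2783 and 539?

286 = 2 · 11 · 13; 2783 = 11² · 23; 539 = 7² · 11
gcd takes min exponent of each prime: 11 = 11

11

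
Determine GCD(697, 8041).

17

697 = 17 · 41
8041 = 11 · 17 · 43
Common: 17 = 17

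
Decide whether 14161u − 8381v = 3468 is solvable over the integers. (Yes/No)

Yes

gcd(14161, 8381): 14161 = 1·8381 + 5780; 8381 = 1·5780 + 2601; 5780 = 2·2601 + 578; 2601 = 4·578 + 289; 578 = 2·289 + 0 → 289
289 divides 3468, so a solution exists.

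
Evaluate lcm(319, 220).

gcd first: 319 = 1·220 + 99; 220 = 2·99 + 22; 99 = 4·22 + 11; 22 = 2·11 + 0 → gcd = 11
lcm = 319·220/gcd = 70180/11 = 6380

6380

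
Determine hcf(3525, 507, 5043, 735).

3525 = 3 · 5² · 47; 507 = 3 · 13²; 5043 = 3 · 41²; 735 = 3 · 5 · 7²
gcd takes min exponent of each prime: 3 = 3

3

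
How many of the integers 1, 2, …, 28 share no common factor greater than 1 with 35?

Prime factors of 35: 5, 7. Count integers ≤ 28 divisible by none of them.
By inclusion–exclusion: 28 − ⌊28/5⌋ − ⌊28/7⌋ + ⌊28/35⌋ = 19.

19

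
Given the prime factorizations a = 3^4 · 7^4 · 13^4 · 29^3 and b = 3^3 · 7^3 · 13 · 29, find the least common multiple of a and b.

max exponent per prime: 3^4 · 7^4 · 13^4 · 29^3 = 135470452630149

135470452630149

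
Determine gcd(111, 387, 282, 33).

3

gcd(111, 387): 387 = 3·111 + 54; 111 = 2·54 + 3; 54 = 18·3 + 0 → 3
gcd(3, 282): 282 = 94·3 + 0 → 3
gcd(3, 33): 33 = 11·3 + 0 → 3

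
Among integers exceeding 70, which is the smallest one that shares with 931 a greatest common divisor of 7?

gcd(x, 931) = 7 forces 7 | x; write x = 7s. Then gcd(7s, 7·133) = 7·gcd(s, 133), so need gcd(s, 133) = 1.
7s > 70 gives s ≥ 11. The least s ≥ 11 coprime to 133 is 11, so x = 7·11 = 77.

77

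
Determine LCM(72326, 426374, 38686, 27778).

4980325036726

lcm(72326, 426374) = 72326·426374/gcd = 30837925924/2 = 15418962962
lcm(15418962962, 38686) = 15418962962·38686/gcd = 596498001147932/38686 = 15418962962
lcm(15418962962, 27778) = 15418962962·27778/gcd = 428307953158436/86 = 4980325036726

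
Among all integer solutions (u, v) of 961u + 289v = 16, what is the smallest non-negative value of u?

Euclid: 961 = 3·289 + 94; 289 = 3·94 + 7; 94 = 13·7 + 3; 7 = 2·3 + 1; 3 = 3·1 + 0 → gcd = 1; 16 = 1·16.
Back-substitution yields 961·(-83) + 289·(276) = 1, so one solution is u = -83·16 = -1328, v = 276·16 = 4416.
Solutions in u differ by 289/1 = 289; the one in [0, 289) is -1328 mod 289 = 117.

117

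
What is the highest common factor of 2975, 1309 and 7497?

gcd(2975, 1309): 2975 = 2·1309 + 357; 1309 = 3·357 + 238; 357 = 1·238 + 119; 238 = 2·119 + 0 → 119
gcd(119, 7497): 7497 = 63·119 + 0 → 119

119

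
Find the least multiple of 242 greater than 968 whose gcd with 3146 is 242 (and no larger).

1210

3146 = 242·13. Any m with gcd(m, 3146) = 242 is a multiple of 242, say 242s, with s coprime to 13.
Need s > 968/242, so s ≥ 5. First s ≥ 5 with gcd(s, 13) = 1 is s = 5. Thus m = 242·5 = 1210.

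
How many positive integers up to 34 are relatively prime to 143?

Prime factors of 143: 11, 13. Count integers ≤ 34 divisible by none of them.
By inclusion–exclusion: 34 − ⌊34/11⌋ − ⌊34/13⌋ + ⌊34/143⌋ = 29.

29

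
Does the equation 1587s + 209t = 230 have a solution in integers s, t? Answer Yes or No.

Yes

By Bézout, 1587s + 209t = 230 has integer solutions iff gcd(1587, 209) | 230.
Euclid: 1587 = 7·209 + 124; 209 = 1·124 + 85; 124 = 1·85 + 39; 85 = 2·39 + 7; 39 = 5·7 + 4; 7 = 1·4 + 3; 4 = 1·3 + 1; 3 = 3·1 + 0. gcd = 1; 230 mod 1 = 0. Yes.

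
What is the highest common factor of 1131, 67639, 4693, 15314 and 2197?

gcd(1131, 67639): 67639 = 59·1131 + 910; 1131 = 1·910 + 221; 910 = 4·221 + 26; 221 = 8·26 + 13; 26 = 2·13 + 0 → 13
gcd(13, 4693): 4693 = 361·13 + 0 → 13
gcd(13, 15314): 15314 = 1178·13 + 0 → 13
gcd(13, 2197): 2197 = 169·13 + 0 → 13

13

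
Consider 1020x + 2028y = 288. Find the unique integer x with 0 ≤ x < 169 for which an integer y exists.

48

Reduce mod 2028: 1020x ≡ 288 (mod 2028). With g = gcd(1020, 2028) = 12 dividing 288, divide through: 85x ≡ 24 (mod 169).
Since gcd(85, 169) = 1, x ≡ 24·(85)⁻¹ ≡ 48 (mod 169). Smallest non-negative: 48.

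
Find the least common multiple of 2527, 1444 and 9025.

252700

lcm(2527, 1444) = 2527·1444/gcd = 3648988/361 = 10108
lcm(10108, 9025) = 10108·9025/gcd = 91224700/361 = 252700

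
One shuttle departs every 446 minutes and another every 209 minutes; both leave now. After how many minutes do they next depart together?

93214

gcd first: 446 = 2·209 + 28; 209 = 7·28 + 13; 28 = 2·13 + 2; 13 = 6·2 + 1; 2 = 2·1 + 0 → gcd = 1
lcm = 446·209/gcd = 93214/1 = 93214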